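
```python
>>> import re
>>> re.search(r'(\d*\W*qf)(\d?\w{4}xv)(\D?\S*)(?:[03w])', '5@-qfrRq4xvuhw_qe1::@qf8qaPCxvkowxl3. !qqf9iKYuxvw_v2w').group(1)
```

Pattern: zero or more of a digit, then zero or more of a non-word character, then the literal 'qf' (captured); then optionally a digit, then exactly 4 of a word character, then the literal 'xv' (captured); then optionally a non-digit, then zero or more of a non-whitespace character (captured); then one of [03w] (non-capturing group).
`re.search` scans for the first position where the pattern succeeds.
The match spans [0:36] → '5@-qfrRq4xvuhw_qe1::@qf8qaPCxvkowxl3'.
Captured: group 1 = '5@-qf', group 2 = 'rRq4xv', group 3 = 'uhw_qe1::@qf8qaPCxvkowxl'.

'5@-qf'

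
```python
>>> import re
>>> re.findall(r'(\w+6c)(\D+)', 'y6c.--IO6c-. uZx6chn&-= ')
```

[('y6c', '.--IO'), ('uZx6c', 'hn&-= ')]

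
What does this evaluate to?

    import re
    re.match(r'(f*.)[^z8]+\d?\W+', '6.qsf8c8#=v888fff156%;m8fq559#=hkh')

The pattern matches zero or more of a literal 'f', then any character (captured); then one or more of any character except [z8]; then optionally a digit, then one or more of a non-word character.
With `match`, the pattern is implicitly anchored at the beginning.
Here the pattern fails at index 0, so the call returns None.

None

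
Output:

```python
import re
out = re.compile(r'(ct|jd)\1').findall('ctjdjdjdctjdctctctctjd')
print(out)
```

['jd', 'ct', 'ct']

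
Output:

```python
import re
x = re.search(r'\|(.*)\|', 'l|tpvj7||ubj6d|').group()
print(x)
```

|tpvj7||ubj6d|

`re.search` scans for the first position where the pattern succeeds.
The match spans [1:15] → '|tpvj7||ubj6d|'.
Captured: group 1 = 'tpvj7||ubj6d'.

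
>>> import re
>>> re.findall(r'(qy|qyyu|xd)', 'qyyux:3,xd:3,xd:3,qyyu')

['qy', 'xd', 'xd', 'qy']

`|` is ordered: at each position the engine commits to the first alternative that works.
Walking the string: at [0:2] match 'qy', group 1 = 'qy'; at [8:10] match 'xd', group 1 = 'xd'; at [13:15] match 'xd', group 1 = 'xd'; at [18:20] match 'qy', group 1 = 'qy'.
One capturing group, so `findall` returns just the captured substring from each match — 4 in all.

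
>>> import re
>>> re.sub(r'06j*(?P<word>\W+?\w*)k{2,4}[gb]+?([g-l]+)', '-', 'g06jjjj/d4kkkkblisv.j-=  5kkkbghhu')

'g-sv.j-=  5kkkbghhu'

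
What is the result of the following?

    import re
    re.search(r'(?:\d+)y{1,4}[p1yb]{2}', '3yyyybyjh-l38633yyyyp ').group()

Pattern: one or more of a digit (non-capturing group); then 1 to 4 of a literal 'y', then exactly 2 of one of [p1yb].
`re.search` tries every starting position until one works.
The match spans [0:7] → '3yyyyby'.

'3yyyyby'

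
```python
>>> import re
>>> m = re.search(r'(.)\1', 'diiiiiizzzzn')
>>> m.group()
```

`\1` is not a pattern — it's the concrete string captured by group 1, re-applied verbatim.
`re.search` tries every starting position until one works.
The match spans [1:3] → 'ii'.
Captured: group 1 = 'i'.

'ii'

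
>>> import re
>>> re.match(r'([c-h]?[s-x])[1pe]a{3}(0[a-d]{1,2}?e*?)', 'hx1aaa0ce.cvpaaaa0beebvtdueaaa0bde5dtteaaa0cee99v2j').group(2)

'0c'

The match spans [0:8] → 'hx1aaa0c'.
Captured: group 1 = 'hx', group 2 = '0c'.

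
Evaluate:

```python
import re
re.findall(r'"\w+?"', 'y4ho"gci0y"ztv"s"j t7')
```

['"gci0y"', '"s"']

Matches: at [4:11] → '"gci0y"'; at [14:17] → '"s"'.
`findall` yields the raw match text (2 of them) because the pattern has no groups.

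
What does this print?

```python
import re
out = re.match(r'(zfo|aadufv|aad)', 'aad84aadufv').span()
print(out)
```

(0, 3)

With `match`, the pattern is implicitly anchored at the beginning.
The match spans [0:3] → 'aad'.
Captured: group 1 = 'aad'.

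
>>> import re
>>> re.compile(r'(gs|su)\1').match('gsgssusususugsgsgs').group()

'gsgs'

`\1` is not a pattern — it's the concrete string captured by group 1, re-applied verbatim.
With `match`, the pattern is implicitly anchored at the beginning.
The match spans [0:4] → 'gsgs'.
Captured: group 1 = 'gs'.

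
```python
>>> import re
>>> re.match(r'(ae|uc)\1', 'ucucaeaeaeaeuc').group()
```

'ucuc'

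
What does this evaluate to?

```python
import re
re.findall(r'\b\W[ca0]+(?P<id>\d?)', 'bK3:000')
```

The pattern matches a word boundary (`\b`, zero-width); then a non-word character, then one or more of one of [ca0]; then optionally a digit (captured as 'id').
Because there's exactly one group, `findall` drops the full match and keeps group 1 from the one hit.

['']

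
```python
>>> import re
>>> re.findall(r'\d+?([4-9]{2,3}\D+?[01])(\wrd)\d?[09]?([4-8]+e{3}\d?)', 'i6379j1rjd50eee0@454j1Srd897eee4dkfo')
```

[('54j1', 'Srd', '7eee4')]

The pattern matches one or more of a digit (lazy); then 2 to 3 of a character in [4-9], then one or more of a non-digit (lazy), then one of [01] (captured); then a word character, then the literal 'rd' (captured); then optionally a digit, then optionally one of [09]; then one or more of a character in [4-8], then exactly 3 of a literal 'e', then optionally a digit (captured).
Scanning left to right: at [17:32] match '454j1Srd897eee4', groups = ('54j1', 'Srd', '7eee4').
With 3 capturing groups, `findall` returns a 3-tuple per match.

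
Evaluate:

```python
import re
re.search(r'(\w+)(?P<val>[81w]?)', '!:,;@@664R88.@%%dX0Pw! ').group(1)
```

'664R88'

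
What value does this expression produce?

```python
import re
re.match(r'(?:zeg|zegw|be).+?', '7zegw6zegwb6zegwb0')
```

None

`re.match` only tries the pattern at the start of the string.
Here position 0 doesn't satisfy it, so the call returns None.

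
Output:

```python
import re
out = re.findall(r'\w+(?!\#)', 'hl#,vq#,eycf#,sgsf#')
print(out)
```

['h', 'v', 'eyc', 'sgs']

Because the assertion is negative and zero-width, positions next to the forbidden text are skipped.
`findall` yields the raw match text (4 of them) because the pattern has no groups.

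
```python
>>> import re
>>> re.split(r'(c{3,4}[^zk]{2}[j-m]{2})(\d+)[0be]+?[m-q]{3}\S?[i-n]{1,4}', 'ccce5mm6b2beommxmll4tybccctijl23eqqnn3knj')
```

Pattern: 3 to 4 of the literal 'c', then exactly 2 of any character except [zk], then exactly 2 of a character in [j-m] (captured); then one or more of a digit (captured); then one or more of one of [0be] (lazy), then exactly 3 of a character in [m-q]; then optionally a non-whitespace character, then 1 to 4 of a character in [i-n].
Because the pattern has a capturing group, `split` also inserts each captured text between the pieces.

['ccce5mm6b2beommxmll4tyb', 'ccctijl', '23', '3knj']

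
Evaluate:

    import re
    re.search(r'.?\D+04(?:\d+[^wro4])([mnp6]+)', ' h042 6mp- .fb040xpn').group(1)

'6mp'

Pattern: optionally any character, then one or more of a non-digit, then the literal '04'; then one or more of a digit, then any character except [wro4] (non-capturing group); then one or more of one of [mnp6] (captured).
`re.search` tries every starting position until one works.
The match spans [0:9] → ' h042 6mp'.
Captured: group 1 = '6mp'.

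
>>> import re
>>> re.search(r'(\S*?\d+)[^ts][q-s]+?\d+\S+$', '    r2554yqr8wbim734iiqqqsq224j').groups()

The match spans [4:31] → 'r2554yqr8wbim734iiqqqsq224j'.
Captured: group 1 = 'r2554'.

('r2554',)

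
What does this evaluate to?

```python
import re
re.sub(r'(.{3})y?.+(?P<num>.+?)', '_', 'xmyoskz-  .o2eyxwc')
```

'_'

`sub` substitutes '_' at each match site.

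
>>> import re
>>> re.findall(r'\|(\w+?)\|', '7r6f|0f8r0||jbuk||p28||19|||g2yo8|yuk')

`findall` collects group 1 from each match (5 total).

['0f8r0', 'jbuk', 'p28', '19', 'g2yo8']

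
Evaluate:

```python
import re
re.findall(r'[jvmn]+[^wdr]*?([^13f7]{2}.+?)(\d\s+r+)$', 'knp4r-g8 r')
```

[('p4r-g', '8 r')]

This matches one or more of one of [jvmn], then zero or more of any character except [wdr] (lazy); then exactly 2 of any character except [13f7], then one or more of any character (lazy) (captured); then a digit, then one or more of whitespace, then one or more of the literal 'r' (captured); then anchored at the end.
Walking the string: at [1:10] match 'np4r-g8 r', groups = ('p4r-g', '8 r').
2 groups means the one result is a tuple of 2 captured strings — 1 here.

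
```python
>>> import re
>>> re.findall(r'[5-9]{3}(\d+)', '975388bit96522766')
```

['388', '22766']

This matches exactly 3 of a character in [5-9]; then one or more of a digit (captured).
Scanning left to right: at [0:6] match '975388', group 1 = '388'; at [9:17] match '96522766', group 1 = '22766'.
One capturing group, so `findall` returns just the captured substring from each match — 2 in all.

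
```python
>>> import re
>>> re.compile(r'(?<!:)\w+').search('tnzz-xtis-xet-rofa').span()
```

(0, 4)

Because the assertion is negative and zero-width, positions next to the forbidden text are skipped.
The match spans [0:4] → 'tnzz'.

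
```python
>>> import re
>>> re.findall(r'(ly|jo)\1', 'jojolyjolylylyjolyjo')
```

['jo', 'ly']

`\1` is not a pattern — it's the concrete string captured by group 1, re-applied verbatim.
Walking the string: at [0:4] match 'jojo', group 1 = 'jo'; at [8:12] match 'lyly', group 1 = 'ly'.
One capturing group, so `findall` returns just the captured substring from each match — 2 in all.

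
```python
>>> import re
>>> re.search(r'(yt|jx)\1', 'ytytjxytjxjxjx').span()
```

`\1` has to match the exact text group 1 already captured.
The match spans [0:4] → 'ytyt'.

(0, 4)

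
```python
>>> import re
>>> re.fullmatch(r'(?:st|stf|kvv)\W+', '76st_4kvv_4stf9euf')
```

None

For `fullmatch`, every character of the input must be accounted for by the pattern.
Here the pattern can't cover the whole string, so the call returns None.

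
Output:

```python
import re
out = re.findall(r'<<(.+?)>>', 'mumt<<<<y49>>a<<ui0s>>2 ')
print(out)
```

['<<y49', 'ui0s']

A `+?`/`*?`/`{m,n}?` starts at its minimum and grows only as far as needed for what follows to match.
With a single group, `findall` returns only what that group captured — 2 items.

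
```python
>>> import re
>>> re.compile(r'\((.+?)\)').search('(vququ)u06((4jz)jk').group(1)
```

A non-greedy quantifier consumes as few characters as it can — just enough that the remainder of the pattern still matches from where it stops; whatever follows it matches normally.
Unlike `match`, `search` isn't anchored — it looks for the pattern anywhere in the string.
The match spans [0:7] → '(vququ)'.
Captured: group 1 = 'vququ'.

'vququ'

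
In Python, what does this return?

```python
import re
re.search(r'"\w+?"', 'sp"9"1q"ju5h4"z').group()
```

Unlike `match`, `search` isn't anchored — it looks for the pattern anywhere in the string.
The match spans [2:5] → '"9"'.

'"9"'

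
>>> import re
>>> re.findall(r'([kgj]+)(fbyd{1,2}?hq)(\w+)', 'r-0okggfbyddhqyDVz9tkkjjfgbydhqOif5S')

The pattern matches one or more of one of [kgj] (captured); then the literal 'fby', then 1 to 2 of the literal 'd' (lazy), then the literal 'hq' (captured); then one or more of a word character (captured).
Multiple groups make `findall` return tuples — one 3-tuple for the one match.

[('kgg', 'fbyddhq', 'yDVz9tkkjjfgbydhqOif5S')]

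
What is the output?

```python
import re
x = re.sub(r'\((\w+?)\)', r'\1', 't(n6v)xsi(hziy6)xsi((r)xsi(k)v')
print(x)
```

tn6vxsihziy6xsi(rxsikv

Matches: at [1:6] → '(n6v)'; at [9:16] → '(hziy6)'; at [20:23] → '(r)'; at [26:29] → '(k)'.
Each match is replaced using the text its own group 1 captured.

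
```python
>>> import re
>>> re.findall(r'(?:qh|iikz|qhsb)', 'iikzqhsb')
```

['iikz', 'qh']

The regex engine tests alternatives in the order written; an earlier branch that matches wins even if a later one would match more.
With no groups in the pattern, `findall` gives back each whole match — 2 here.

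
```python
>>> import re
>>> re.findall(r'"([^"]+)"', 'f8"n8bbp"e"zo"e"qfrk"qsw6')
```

Scanning left to right: at [2:9] match '"n8bbp"', group 1 = 'n8bbp'; at [10:14] match '"zo"', group 1 = 'zo'; at [15:21] match '"qfrk"', group 1 = 'qfrk'.
With a single group, `findall` returns only what that group captured — 3 items.

['n8bbp', 'zo', 'qfrk']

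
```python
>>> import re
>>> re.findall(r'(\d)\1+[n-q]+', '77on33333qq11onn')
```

['7', '3', '1']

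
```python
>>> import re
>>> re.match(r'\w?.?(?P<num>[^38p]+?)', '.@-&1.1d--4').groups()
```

('@',)

The match spans [0:2] → '.@'.
Captured: group 1 = '@'.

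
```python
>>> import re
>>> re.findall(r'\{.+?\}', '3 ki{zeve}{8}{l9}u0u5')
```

['{zeve}', '{8}', '{l9}']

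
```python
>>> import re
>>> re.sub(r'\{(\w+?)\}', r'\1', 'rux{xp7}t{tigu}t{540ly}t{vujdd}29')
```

'ruxxp7ttigut540lytvujdd29'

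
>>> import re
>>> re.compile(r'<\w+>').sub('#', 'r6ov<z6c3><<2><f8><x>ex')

Matches: at [4:10] → '<z6c3>'; at [11:14] → '<2>'; at [14:18] → '<f8>'; at [18:21] → '<x>'.
Every occurrence is swapped for '#'.

'r6ov#<###ex'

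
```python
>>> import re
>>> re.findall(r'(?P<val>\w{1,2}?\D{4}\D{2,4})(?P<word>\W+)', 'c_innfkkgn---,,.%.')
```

Pattern: 1 to 2 of a word character (lazy), then exactly 4 of a non-digit, then 2 to 4 of a non-digit (captured as 'val'); then one or more of a non-word character (captured as 'word').
Scanning left to right: at [0:18] match 'c_innfkkgn---,,.%.', groups = ('c_innfkkgn', '---,,.%.').
2 groups means the one result is a tuple of 2 captured strings — 1 here.

[('c_innfkkgn', '---,,.%.')]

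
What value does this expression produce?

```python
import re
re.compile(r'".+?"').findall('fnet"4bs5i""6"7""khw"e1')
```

['"4bs5i"', '"6"', '""khw"']

With the lazy modifier that quantifier settles for the fewest repetitions that let the rest of the pattern succeed (the atoms after it are unaffected and can still be greedy).
Walking the string: at [4:11] → '"4bs5i"'; at [11:14] → '"6"'; at [15:21] → '""khw"'.
`findall` yields the raw match text (3 of them) because the pattern has no groups.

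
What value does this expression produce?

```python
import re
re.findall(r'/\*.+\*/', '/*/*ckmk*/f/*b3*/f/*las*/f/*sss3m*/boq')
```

['/*/*ckmk*/f/*b3*/f/*las*/f/*sss3m*/']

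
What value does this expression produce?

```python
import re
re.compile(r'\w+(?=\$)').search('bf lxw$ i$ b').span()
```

Lookahead/lookbehind check context without consuming it, so the matched span excludes the asserted characters.
`search` walks the string left to right and returns the first match it finds.
The match spans [3:6] → 'lxw'.

(3, 6)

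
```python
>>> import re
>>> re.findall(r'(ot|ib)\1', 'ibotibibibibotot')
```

After group 1 captures some text, `\1` only succeeds where that same text appears again.
Matches: at [4:8] match 'ibib', group 1 = 'ib'; at [8:12] match 'ibib', group 1 = 'ib'; at [12:16] match 'otot', group 1 = 'ot'.
Because there's exactly one group, `findall` drops the full match and keeps group 1 from each hit.

['ib', 'ib', 'ot']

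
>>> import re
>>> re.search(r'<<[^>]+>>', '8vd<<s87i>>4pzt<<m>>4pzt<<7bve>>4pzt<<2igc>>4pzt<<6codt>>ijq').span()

(3, 11)

Unlike `match`, `search` isn't anchored — it looks for the pattern anywhere in the string.
The match spans [3:11] → '<<s87i>>'.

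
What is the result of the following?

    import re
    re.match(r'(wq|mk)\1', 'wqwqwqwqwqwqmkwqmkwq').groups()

('wq',)

The match spans [0:4] → 'wqwq'.
Captured: group 1 = 'wq'.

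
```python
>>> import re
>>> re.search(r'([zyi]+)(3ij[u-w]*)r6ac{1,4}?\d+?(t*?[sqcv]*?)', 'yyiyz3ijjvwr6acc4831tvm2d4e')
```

Pattern: one or more of one of [zyi] (captured); then the literal '3ij', then zero or more of a character in [u-w] (captured); then the literal 'r6a', then 1 to 4 of the literal 'c' (lazy), then one or more of a digit (lazy); then zero or more of the literal 't' (lazy), then zero or more of one of [sqcv] (lazy) (captured).
`search` walks the string left to right and returns the first match it finds.
Here nothing in the string fits, so the call returns None.

None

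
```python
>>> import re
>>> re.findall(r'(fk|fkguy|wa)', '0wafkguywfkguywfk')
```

`|` is ordered: at each position the engine commits to the first alternative that works.
With a single group, `findall` returns only what that group captured — 4 items.

['wa', 'fk', 'fk', 'fk']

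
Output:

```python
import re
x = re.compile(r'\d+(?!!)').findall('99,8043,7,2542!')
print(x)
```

['99', '8043', '7', '254']

A negative assertion filters positions out without eating any characters.
With no groups in the pattern, `findall` gives back each whole match — 4 here.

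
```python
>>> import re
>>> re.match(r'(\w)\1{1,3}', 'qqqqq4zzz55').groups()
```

The match spans [0:4] → 'qqqq'.
Captured: group 1 = 'q'.

('q',)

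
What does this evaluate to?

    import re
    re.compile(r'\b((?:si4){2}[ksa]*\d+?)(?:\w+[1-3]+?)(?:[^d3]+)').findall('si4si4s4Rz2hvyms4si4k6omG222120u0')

['si4si4s4']

The pattern matches a word boundary (`\b`, zero-width); then the literal 'si4' repeated 2 times, then zero or more of one of [ksa], then one or more of a digit (lazy) (captured); then one or more of a word character, then one or more of a character in [1-3] (lazy) (non-capturing group); then one or more of any character except [d3] (non-capturing group).
Scanning left to right: at [0:33] match 'si4si4s4Rz2hvyms4si4k6omG222120u0', group 1 = 'si4si4s4'.
One capturing group, so `findall` returns just the captured substring from the one match — 1 in all.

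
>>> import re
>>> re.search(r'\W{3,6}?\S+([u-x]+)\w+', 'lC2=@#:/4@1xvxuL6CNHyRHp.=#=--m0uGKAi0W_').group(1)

'u'

This matches 3 to 6 of a non-word character (lazy), then one or more of a non-whitespace character; then one or more of a character in [u-x] (captured); then one or more of a word character.
`search` walks the string left to right and returns the first match it finds.
The match spans [3:40] → '=@#:/4@1xvxuL6CNHyRHp.=#=--m0uGKAi0W_'.
Captured: group 1 = 'u'.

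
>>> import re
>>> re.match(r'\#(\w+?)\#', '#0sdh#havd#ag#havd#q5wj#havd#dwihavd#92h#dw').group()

`re.match` won't scan ahead — the pattern has to work from the very first character.
The match spans [0:6] → '#0sdh#'.
Captured: group 1 = '0sdh'.

'#0sdh#'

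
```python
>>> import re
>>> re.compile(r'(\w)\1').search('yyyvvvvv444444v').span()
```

After group 1 captures some text, `\1` only succeeds where that same text appears again.
Unlike `match`, `search` isn't anchored — it looks for the pattern anywhere in the string.
The match spans [0:2] → 'yy'.
Captured: group 1 = 'y'.

(0, 2)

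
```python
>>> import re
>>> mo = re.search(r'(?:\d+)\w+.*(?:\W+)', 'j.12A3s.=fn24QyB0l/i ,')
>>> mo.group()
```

The pattern matches one or more of a digit (non-capturing group); then one or more of a word character, then zero or more of any character; then one or more of a non-word character (non-capturing group).
`search` walks the string left to right and returns the first match it finds.
The match spans [2:22] → '12A3s.=fn24QyB0l/i ,'.

'12A3s.=fn24QyB0l/i ,'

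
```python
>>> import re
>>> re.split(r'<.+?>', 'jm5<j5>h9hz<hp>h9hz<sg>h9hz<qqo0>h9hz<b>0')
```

The `?` after the quantifier makes it lazy — it takes as little as possible before letting the rest of the pattern try.
Matches to split on: at [3:7] → '<j5>'; at [11:15] → '<hp>'; at [19:23] → '<sg>'; at [27:33] → '<qqo0>'; at [37:40] → '<b>'.
`split` removes every match and returns the 6 fragments in between.

['jm5', 'h9hz', 'h9hz', 'h9hz', 'h9hz', '0']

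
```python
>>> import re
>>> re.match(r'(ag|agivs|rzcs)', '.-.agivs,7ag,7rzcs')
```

`re.match` won't scan ahead — the pattern has to work from the very first character.
Here position 0 doesn't satisfy it, so the call returns None.

None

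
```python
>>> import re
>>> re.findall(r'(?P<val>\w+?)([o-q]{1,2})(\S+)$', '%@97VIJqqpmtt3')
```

[('97VIJ', 'qq', 'pmtt3')]

The pattern matches one or more of a word character (lazy) (captured as 'val'); then 1 to 2 of a character in [o-q] (captured); then one or more of a non-whitespace character (captured); then anchored at the end.
Walking the string: at [2:14] match '97VIJqqpmtt3', groups = ('97VIJ', 'qq', 'pmtt3').
`findall` packs the 3 group values into a tuple for every match.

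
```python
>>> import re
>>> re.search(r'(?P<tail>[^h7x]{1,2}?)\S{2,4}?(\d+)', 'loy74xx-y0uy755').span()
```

This matches 1 to 2 of any character except [h7x] (lazy) (captured as 'tail'); then 2 to 4 of a non-whitespace character (lazy); then one or more of a digit (captured).
`search` walks the string left to right and returns the first match it finds.
The match spans [0:5] → 'loy74'.
Captured: group 1 = 'l', group 2 = '74'.

(0, 5)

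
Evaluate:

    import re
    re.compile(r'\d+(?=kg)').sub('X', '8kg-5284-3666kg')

'Xkg-5284-Xkg'

The `(?=…)`/`(?<=…)` assertion just peeks at neighbouring text; it doesn't advance the match position.
Every occurrence is swapped for 'X'.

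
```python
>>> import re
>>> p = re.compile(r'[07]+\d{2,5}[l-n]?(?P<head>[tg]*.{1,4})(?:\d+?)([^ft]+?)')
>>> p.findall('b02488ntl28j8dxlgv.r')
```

Pattern: one or more of one of [07], then 2 to 5 of a digit, then optionally a character in [l-n]; then zero or more of one of [tg], then 1 to 4 of any character (captured as 'head'); then one or more of a digit (lazy) (non-capturing group); then one or more of any character except [ft] (lazy) (captured).
Scanning left to right: at [1:14] match '02488ntl28j8d', groups = ('tl28j', 'd').
Multiple groups make `findall` return tuples — one 2-tuple for the one match.

[('tl28j', 'd')]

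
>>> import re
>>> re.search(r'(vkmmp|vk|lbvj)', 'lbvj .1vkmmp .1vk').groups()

('lbvj',)

Unlike `match`, `search` isn't anchored — it looks for the pattern anywhere in the string.
The match spans [0:4] → 'lbvj'.
Captured: group 1 = 'lbvj'.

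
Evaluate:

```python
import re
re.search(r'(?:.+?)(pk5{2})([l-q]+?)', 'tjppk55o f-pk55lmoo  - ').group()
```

'tjppk55o'

The pattern matches one or more of any character (lazy) (non-capturing group); then the literal 'pk', then exactly 2 of a literal '5' (captured); then one or more of a character in [l-q] (lazy) (captured).
`re.search` tries every starting position until one works.
The match spans [0:8] → 'tjppk55o'.
Captured: group 1 = 'pk55', group 2 = 'o'.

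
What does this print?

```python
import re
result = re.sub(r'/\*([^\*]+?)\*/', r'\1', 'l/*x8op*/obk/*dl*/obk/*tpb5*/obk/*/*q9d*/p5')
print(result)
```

Matches: at [1:9] → '/*x8op*/'; at [12:18] → '/*dl*/'; at [21:29] → '/*tpb5*/'; at [34:41] → '/*q9d*/'.
The replacement refers to a captured group, so each match is rewritten using its own captured text.

lx8opobkdlobktpb5obk/*q9dp5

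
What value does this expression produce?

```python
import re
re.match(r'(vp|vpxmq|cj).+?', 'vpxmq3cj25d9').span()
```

(0, 3)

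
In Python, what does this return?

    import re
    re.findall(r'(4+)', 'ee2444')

['444']

The pattern matches one or more of a literal '4' (captured).
`findall` collects group 1 from the one match (1 total).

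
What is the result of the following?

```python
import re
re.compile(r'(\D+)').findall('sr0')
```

Pattern: one or more of a non-digit (captured).
Because there's exactly one group, `findall` drops the full match and keeps group 1 from the one hit.

['sr']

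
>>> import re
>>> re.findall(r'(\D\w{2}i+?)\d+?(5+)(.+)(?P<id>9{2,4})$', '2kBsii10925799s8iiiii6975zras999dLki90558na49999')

Pattern: a non-digit, then exactly 2 of a word character, then one or more of the literal 'i' (lazy) (captured); then one or more of a digit (lazy); then one or more of a literal '5' (captured); then one or more of any character (captured); then 2 to 4 of a literal '9' (captured as 'id'); then anchored at the end.
Scanning left to right: at [1:48] match 'kBsii10925799s8iiiii6975zras999dLki90558na49999', groups = ('kBsii', '5', '799s8iiiii6975zras999dLki90558na499', '99').
With 4 capturing groups, `findall` returns a 4-tuple per match.

[('kBsii', '5', '799s8iiiii6975zras999dLki90558na499', '99')]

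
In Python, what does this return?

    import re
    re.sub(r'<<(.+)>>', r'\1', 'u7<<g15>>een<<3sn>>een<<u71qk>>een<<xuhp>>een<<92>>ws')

'u7g15>>een<<3sn>>een<<u71qk>>een<<xuhp>>een<<92ws'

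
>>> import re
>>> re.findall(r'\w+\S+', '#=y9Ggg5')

The pattern matches one or more of a word character; then one or more of a non-whitespace character.
Scanning left to right: at [2:8] → 'y9Ggg5'.
`findall` yields the raw match text (1 of them) because the pattern has no groups.

['y9Ggg5']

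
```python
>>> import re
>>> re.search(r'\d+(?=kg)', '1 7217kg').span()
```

Lookahead/lookbehind check context without consuming it, so the matched span excludes the asserted characters.
`re.search` scans for the first position where the pattern succeeds.
The match spans [2:6] → '7217'.

(2, 6)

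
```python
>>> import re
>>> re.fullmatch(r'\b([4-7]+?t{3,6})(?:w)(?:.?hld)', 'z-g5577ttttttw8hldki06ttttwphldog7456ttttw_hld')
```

None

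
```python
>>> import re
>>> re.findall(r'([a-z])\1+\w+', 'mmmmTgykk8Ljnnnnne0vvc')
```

A backreference is literal: `\1` must see the identical characters the first group matched.
`findall` collects group 1 from the one match (1 total).

['m']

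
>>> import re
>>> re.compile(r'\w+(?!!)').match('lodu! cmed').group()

The negative lookaround is zero-width — it rules out positions where the adjacent text would match, without consuming anything.
`match` is anchored at position 0; if the pattern doesn't fit there, it returns None.
The match spans [0:3] → 'lod'.

'lod'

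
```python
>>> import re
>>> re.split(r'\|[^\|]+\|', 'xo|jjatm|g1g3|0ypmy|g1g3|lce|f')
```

Splitting on the pattern gives 4 pieces.

['xo', 'g1g3', 'g1g3', 'f']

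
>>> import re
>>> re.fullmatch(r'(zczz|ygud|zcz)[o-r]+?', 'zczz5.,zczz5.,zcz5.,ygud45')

None

`re.fullmatch` is like wrapping the pattern in `^…$` (in single-line mode).
Here the string isn't matched end-to-end, so the call returns None.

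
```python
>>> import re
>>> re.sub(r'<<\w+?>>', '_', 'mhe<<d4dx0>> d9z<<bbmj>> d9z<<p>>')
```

'mhe_ d9z_ d9z_'

Every occurrence is swapped for '_'.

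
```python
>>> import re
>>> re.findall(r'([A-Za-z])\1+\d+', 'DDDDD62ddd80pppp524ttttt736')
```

['D', 'd', 'p', 't']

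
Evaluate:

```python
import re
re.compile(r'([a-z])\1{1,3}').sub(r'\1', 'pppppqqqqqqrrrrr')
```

'ppqqrr'

The backreference `\1` re-matches whatever the first group consumed, character for character.
`\1` in the replacement pulls in group 1's text for each match.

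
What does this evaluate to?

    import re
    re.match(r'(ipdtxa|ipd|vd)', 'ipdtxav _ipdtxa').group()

'ipdtxa'

Alternation isn't longest-match — the leftmost alternative that fits at this position is chosen.
`re.match` only tries the pattern at the start of the string.
The match spans [0:6] → 'ipdtxa'.
Captured: group 1 = 'ipdtxa'.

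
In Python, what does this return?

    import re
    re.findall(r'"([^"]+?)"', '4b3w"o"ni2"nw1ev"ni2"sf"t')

['o', 'nw1ev', 'sf']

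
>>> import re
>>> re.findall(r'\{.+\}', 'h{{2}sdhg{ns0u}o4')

Since nothing is captured, `findall` lists the 1 matched substring directly.

['{{2}sdhg{ns0u}']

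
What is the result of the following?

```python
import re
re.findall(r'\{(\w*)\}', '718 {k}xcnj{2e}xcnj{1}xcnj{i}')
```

Because there's exactly one group, `findall` drops the full match and keeps group 1 from each hit.

['k', '2e', '1', 'i']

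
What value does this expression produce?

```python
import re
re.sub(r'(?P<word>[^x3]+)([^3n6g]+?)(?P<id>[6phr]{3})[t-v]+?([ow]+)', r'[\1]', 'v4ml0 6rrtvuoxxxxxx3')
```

'[v4ml0]xxxxxx3'

Pattern: one or more of any character except [x3] (captured as 'word'); then one or more of any character except [3n6g] (lazy) (captured); then exactly 3 of one of [6phr] (captured as 'id'); then one or more of a character in [t-v] (lazy); then one or more of one of [ow] (captured).
Each match is replaced using the text its own group 1 captured.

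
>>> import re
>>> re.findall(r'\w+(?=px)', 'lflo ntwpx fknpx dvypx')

['ntw', 'fkn', 'dvy']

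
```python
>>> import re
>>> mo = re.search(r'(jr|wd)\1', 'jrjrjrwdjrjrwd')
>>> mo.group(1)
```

'jr'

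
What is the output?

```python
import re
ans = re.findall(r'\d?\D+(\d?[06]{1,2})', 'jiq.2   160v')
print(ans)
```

['160']

This matches optionally a digit, then one or more of a non-digit; then optionally a digit, then 1 to 2 of one of [06] (captured).
Scanning left to right: at [4:11] match '2   160', group 1 = '160'.
Because there's exactly one group, `findall` drops the full match and keeps group 1 from the one hit.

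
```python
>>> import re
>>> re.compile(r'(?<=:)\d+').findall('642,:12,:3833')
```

['12', '3833']

The `(?=…)`/`(?<=…)` assertion just peeks at neighbouring text; it doesn't advance the match position.
Matches: at [5:7] → '12'; at [9:13] → '3833'.
Since nothing is captured, `findall` lists the 2 matched substrings directly.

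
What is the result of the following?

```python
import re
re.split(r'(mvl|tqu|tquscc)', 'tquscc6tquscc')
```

Branches in `(...|...)` are attempted left-to-right; the first branch that allows the whole pattern to succeed is taken.
Because the pattern has a capturing group, `split` also inserts each captured text between the pieces.

['', 'tqu', 'scc6', 'tqu', 'scc']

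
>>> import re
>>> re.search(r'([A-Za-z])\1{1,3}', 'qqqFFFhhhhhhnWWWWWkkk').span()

After group 1 captures some text, `\1` only succeeds where that same text appears again.
The match spans [0:3] → 'qqq'.

(0, 3)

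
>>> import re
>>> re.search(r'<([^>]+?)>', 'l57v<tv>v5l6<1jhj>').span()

(4, 8)

Unlike `match`, `search` isn't anchored — it looks for the pattern anywhere in the string.
The match spans [4:8] → '<tv>'.
Captured: group 1 = 'tv'.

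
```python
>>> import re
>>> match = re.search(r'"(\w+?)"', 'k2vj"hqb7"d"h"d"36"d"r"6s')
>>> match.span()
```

(4, 10)

The match spans [4:10] → '"hqb7"'.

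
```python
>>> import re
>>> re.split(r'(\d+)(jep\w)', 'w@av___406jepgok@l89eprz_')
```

['w@av___', '406', 'jepg', 'ok@l89eprz_']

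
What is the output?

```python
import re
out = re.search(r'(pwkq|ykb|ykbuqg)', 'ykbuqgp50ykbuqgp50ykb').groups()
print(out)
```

('ykb',)

`|` is ordered: at each position the engine commits to the first alternative that works.
Unlike `match`, `search` isn't anchored — it looks for the pattern anywhere in the string.
The match spans [0:3] → 'ykb'.
Captured: group 1 = 'ykb'.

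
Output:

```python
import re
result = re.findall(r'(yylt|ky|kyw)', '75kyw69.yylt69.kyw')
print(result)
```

Branches in `(...|...)` are attempted left-to-right; the first branch that allows the whole pattern to succeed is taken.
Walking the string: at [2:4] match 'ky', group 1 = 'ky'; at [8:12] match 'yylt', group 1 = 'yylt'; at [15:17] match 'ky', group 1 = 'ky'.
Because there's exactly one group, `findall` drops the full match and keeps group 1 from each hit.

['ky', 'yylt', 'ky']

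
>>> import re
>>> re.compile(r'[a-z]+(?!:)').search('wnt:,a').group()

Because the assertion is negative and zero-width, positions next to the forbidden text are skipped.
`re.search` scans for the first position where the pattern succeeds.
The match spans [0:2] → 'wn'.

'wn'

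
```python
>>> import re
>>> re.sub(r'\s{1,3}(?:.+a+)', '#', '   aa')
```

The pattern matches 1 to 3 of whitespace; then one or more of any character, then one or more of the literal 'a' (non-capturing group).
Matches: at [0:5] → '   aa'.
Every occurrence is swapped for '#'.

'#'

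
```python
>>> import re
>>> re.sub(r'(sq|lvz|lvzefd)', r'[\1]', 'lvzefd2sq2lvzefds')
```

Alternation tries branches left to right and keeps the first one that lets the overall match succeed at that position.
Each match is replaced using the text its own group 1 captured.

'[lvz]efd2[sq]2[lvz]efds'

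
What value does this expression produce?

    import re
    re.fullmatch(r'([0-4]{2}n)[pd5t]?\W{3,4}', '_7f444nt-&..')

None

This matches exactly 2 of a character in [0-4], then a literal 'n' (captured); then optionally one of [pd5t], then 3 to 4 of a non-word character.
`re.fullmatch` is like wrapping the pattern in `^…$` (in single-line mode).
Here the pattern can't cover the whole string, so the call returns None.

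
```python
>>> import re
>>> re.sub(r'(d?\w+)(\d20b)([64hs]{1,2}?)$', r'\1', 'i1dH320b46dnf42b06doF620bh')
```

'i1dH320b46dnf42b06doF'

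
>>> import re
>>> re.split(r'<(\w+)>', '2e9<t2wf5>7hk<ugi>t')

With a capturing group present, the delimiter's captured portion is kept in the result list.

['2e9', 't2wf5', '7hk', 'ugi', 't']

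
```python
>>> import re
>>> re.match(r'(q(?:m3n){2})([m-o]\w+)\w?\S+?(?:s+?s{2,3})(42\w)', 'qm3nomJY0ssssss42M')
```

`re.match` only tries the pattern at the start of the string.
Here the pattern fails at index 0, so the call returns None.

None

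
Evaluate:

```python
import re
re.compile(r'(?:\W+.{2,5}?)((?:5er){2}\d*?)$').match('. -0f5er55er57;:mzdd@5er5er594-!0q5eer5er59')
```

None

This matches one or more of a non-word character, then 2 to 5 of any character (lazy) (non-capturing group); then the literal '5er' repeated 2 times, then zero or more of a digit (lazy) (captured); then anchored at the end.
`re.match` won't scan ahead — the pattern has to work from the very first character.
Here position 0 doesn't satisfy it, so the call returns None.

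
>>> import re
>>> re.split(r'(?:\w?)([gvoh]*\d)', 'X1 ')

['', '1', ' ']

This matches optionally a word character (non-capturing group); then zero or more of one of [gvoh], then a digit (captured).
Matches to split on: at [0:2] → 'X1'.
`re.split` interleaves the captured-group text with the surrounding fragments.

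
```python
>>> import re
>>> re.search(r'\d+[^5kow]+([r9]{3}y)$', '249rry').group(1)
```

'9rry'

Pattern: one or more of a digit, then one or more of any character except [5kow]; then exactly 3 of one of [r9], then a literal 'y' (captured); then anchored at the end.
Unlike `match`, `search` isn't anchored — it looks for the pattern anywhere in the string.
The match spans [0:6] → '249rry'.
Captured: group 1 = '9rry'.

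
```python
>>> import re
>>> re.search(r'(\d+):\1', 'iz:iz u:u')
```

`\1` is not a pattern — it's the concrete string captured by group 1, re-applied verbatim.
Unlike `match`, `search` isn't anchored — it looks for the pattern anywhere in the string.
Here no position works, so the call returns None.

None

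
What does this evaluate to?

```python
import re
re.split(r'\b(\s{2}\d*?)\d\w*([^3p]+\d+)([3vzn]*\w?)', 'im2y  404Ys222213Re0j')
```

['im2y', '  ', 'e0', 'j', '']

This matches a word boundary (`\b`, zero-width); then exactly 2 of whitespace, then zero or more of a digit (lazy) (captured); then a digit; then zero or more of a word character; then one or more of any character except [3p], then one or more of a digit (captured); then zero or more of one of [3vzn], then optionally a word character (captured).
Matches to split on: at [4:21] → '  404Ys222213Re0j'.
The group in the pattern means `split` returns the separators' captures alongside the pieces.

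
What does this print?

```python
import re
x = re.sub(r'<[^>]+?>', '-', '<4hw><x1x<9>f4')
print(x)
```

--f4

Every occurrence is swapped for '-'.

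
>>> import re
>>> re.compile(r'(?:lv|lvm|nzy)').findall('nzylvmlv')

['nzy', 'lv', 'lv']

Alternation isn't longest-match — the leftmost alternative that fits at this position is chosen.
Scanning left to right: at [0:3] → 'nzy'; at [3:5] → 'lv'; at [6:8] → 'lv'.
Since nothing is captured, `findall` lists the 3 matched substrings directly.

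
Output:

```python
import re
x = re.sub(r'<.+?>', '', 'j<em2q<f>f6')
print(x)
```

jf6

Each match is replaced by ''.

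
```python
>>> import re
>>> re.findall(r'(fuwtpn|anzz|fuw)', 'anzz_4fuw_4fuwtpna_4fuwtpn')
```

The regex engine tests alternatives in the order written; an earlier branch that matches wins even if a later one would match more.
Scanning left to right: at [0:4] match 'anzz', group 1 = 'anzz'; at [6:9] match 'fuw', group 1 = 'fuw'; at [11:17] match 'fuwtpn', group 1 = 'fuwtpn'; at [20:26] match 'fuwtpn', group 1 = 'fuwtpn'.
Because there's exactly one group, `findall` drops the full match and keeps group 1 from each hit.

['anzz', 'fuw', 'fuwtpn', 'fuwtpn']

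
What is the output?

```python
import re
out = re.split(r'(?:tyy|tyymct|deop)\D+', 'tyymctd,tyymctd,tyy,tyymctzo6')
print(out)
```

['', '6']

Splitting on the pattern gives 2 pieces.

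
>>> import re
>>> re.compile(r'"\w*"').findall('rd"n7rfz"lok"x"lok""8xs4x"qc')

Scanning left to right: at [2:9] → '"n7rfz"'; at [12:15] → '"x"'; at [18:20] → '""'.
`findall` yields the raw match text (3 of them) because the pattern has no groups.

['"n7rfz"', '"x"', '""']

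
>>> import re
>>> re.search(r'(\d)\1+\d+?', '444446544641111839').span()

(0, 6)

After group 1 captures some text, `\1` only succeeds where that same text appears again.
`re.search` tries every starting position until one works.
The match spans [0:6] → '444446'.
Captured: group 1 = '4'.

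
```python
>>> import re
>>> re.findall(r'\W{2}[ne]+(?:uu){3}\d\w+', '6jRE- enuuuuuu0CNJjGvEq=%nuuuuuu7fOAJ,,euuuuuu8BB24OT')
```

['- enuuuuuu0CNJjGvEq', '=%nuuuuuu7fOAJ', ',,euuuuuu8BB24OT']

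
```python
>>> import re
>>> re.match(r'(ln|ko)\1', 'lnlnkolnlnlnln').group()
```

'lnln'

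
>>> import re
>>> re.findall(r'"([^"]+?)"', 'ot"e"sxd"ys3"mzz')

Matches: at [2:5] match '"e"', group 1 = 'e'; at [8:13] match '"ys3"', group 1 = 'ys3'.
Because there's exactly one group, `findall` drops the full match and keeps group 1 from each hit.

['e', 'ys3']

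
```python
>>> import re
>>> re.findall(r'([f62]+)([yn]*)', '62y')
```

The pattern matches one or more of one of [f62] (captured); then zero or more of one of [yn] (captured).
With 2 capturing groups, `findall` returns a 2-tuple per match.

[('62', 'y')]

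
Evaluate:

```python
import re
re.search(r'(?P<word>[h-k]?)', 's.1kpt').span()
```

(0, 0)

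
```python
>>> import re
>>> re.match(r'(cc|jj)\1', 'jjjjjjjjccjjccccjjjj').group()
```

'jjjj'

`match` is anchored at position 0; if the pattern doesn't fit there, it returns None.
The match spans [0:4] → 'jjjj'.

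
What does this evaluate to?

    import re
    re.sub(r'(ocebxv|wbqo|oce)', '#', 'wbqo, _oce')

Matches: at [0:4] → 'wbqo'; at [7:10] → 'oce'.
Each match is replaced by '#'.

'#, _#'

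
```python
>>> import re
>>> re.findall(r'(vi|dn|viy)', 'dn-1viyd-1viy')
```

The regex engine tests alternatives in the order written; an earlier branch that matches wins even if a later one would match more.
Because there's exactly one group, `findall` drops the full match and keeps group 1 from each hit.

['dn', 'vi', 'vi']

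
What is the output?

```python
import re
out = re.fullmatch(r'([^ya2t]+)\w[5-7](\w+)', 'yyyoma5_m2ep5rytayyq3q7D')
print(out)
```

None

Pattern: one or more of any character except [ya2t] (captured); then a word character, then a character in [5-7]; then one or more of a word character (captured).
For `fullmatch`, every character of the input must be accounted for by the pattern.
Here the pattern can't cover the whole string, so the call returns None.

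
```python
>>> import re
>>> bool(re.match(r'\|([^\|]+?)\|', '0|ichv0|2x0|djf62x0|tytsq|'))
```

False

`re.match` only tries the pattern at the start of the string.
Here position 0 doesn't satisfy it, so the call returns None, and `bool(None)` is False.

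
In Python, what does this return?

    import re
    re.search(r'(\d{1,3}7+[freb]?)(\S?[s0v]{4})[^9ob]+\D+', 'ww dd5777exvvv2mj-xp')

None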